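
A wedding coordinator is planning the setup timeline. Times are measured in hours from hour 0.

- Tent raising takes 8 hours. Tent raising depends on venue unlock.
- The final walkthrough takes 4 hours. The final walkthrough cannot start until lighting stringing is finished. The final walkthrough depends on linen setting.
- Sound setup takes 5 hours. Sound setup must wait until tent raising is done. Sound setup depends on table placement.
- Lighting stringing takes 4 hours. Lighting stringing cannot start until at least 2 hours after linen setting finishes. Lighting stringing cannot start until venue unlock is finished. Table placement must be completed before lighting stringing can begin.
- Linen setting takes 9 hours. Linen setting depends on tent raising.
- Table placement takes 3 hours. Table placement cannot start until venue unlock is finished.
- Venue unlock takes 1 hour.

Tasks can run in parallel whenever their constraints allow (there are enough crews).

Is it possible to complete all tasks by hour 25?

Venue unlock has no prerequisites, so it starts at hour 0 and finishes at hour 1.
After venue unlock (finishes hour 1), table placement can start at hour 1 and finishes at hour 4.
Tent raising cannot begin until venue unlock (finishes hour 1). It runs from hour 1 to 1 + 8 = hour 9.
Sound setup has to wait for tent raising (finishes hour 9); table placement (finishes hour 4). The latest of these is hour 9, so sound setup runs hour 9 to 9 + 5 = hour 14.
Linen setting waits on tent raising (finishes hour 9), so it starts at hour 9 and finishes at 9 + 9 = hour 18.
Lighting stringing needs all of linen setting (finishes hour 18, plus 2-hour gap → hour 20); venue unlock (finishes hour 1); table placement (finishes hour 4). That puts its earliest start at hour 20; it finishes at 20 + 4 = hour 24.
The final walkthrough needs all of lighting stringing (finishes hour 24); linen setting (finishes hour 18). That puts its earliest start at hour 24; it finishes at 24 + 4 = hour 28.
The earliest everything can be done is hour 28, which is after the deadline of 25, so it is not possible.

No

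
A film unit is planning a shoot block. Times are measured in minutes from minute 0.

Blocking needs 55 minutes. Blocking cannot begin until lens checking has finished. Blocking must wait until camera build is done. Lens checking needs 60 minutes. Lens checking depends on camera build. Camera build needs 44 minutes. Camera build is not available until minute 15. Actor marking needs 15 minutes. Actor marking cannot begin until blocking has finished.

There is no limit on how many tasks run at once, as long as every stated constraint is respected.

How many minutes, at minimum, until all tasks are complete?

189

Camera build cannot begin until its own release at minute 15. It runs from minute 15 to 15 + 44 = minute 59.
Lens checking waits on camera build (finishes minute 59), so it starts at minute 59 and finishes at 59 + 60 = minute 119.
For blocking: lens checking (finishes minute 119); camera build (finishes minute 59). Taking the maximum gives a start of minute 119, and it finishes at 119 + 55 = minute 174.
After blocking (finishes minute 174), actor marking can start at minute 174 and finishes at minute 189.
All tasks are finished once the last one completes. Finish times: Camera build at 59, Lens checking at 119, Blocking at 174, Actor marking at 189. The latest is minute 189.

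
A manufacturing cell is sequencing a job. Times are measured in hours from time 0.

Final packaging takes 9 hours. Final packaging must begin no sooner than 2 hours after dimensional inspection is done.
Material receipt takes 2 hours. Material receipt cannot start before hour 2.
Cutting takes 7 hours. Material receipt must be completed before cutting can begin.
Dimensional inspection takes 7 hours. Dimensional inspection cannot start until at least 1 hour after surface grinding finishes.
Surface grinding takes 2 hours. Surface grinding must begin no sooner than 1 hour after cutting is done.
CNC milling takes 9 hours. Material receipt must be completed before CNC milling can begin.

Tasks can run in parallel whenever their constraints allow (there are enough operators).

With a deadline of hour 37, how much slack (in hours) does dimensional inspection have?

4

Material receipt waits on its own release at hour 2, so it starts at hour 2 and finishes at 2 + 2 = hour 4.
Cutting waits on material receipt (finishes hour 4), so it starts at hour 4 and finishes at 4 + 7 = hour 11.
Surface grinding cannot begin until cutting (finishes hour 11, plus 1-hour gap → hour 12). It runs from hour 12 to 12 + 2 = hour 14.
Dimensional inspection cannot begin until surface grinding (finishes hour 14, plus 1-hour gap → hour 15). It runs from hour 15 to 15 + 7 = hour 22.

Working backward from the deadline:
To finish by hour 37, final packaging (duration 9) must start no later than hour 28.
Dimensional inspection feeds into final packaging (must start by hour 28, minus 2-hour gap → hour 26); so dimensional inspection must finish by hour 26 and therefore start by hour 19.
So dimensional inspection can start as early as hour 15 and as late as hour 19, giving 19 − 15 = 4 hours of slack.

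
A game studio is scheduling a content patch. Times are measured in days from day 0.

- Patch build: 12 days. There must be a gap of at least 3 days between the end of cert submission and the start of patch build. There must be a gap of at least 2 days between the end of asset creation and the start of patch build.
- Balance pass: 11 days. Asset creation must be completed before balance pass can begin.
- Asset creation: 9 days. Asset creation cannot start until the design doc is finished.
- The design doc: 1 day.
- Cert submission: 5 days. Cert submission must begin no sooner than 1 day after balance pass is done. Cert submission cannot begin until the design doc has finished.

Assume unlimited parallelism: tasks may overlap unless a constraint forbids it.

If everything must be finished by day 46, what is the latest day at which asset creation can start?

Patch build has no dependents, so it just needs to finish by day 46. Starting by 46 − 12 = day 34 achieves that.
Cert submission must finish before patch build (must start by day 34, minus 3-day gap → day 31). With a 5-day duration, cert submission must start by 31 − 5 = day 26.
Since cert submission (must start by day 26, minus 1-day gap → day 25) depends on it, balance pass must finish by day 25. Backing off its 11-day duration gives a latest start of day 14.
Asset creation feeds balance pass (must start by day 14); patch build (must start by day 34, minus 2-day gap → day 32). Taking the minimum, asset creation must finish by day 14 and start by 14 − 9 = day 5.

5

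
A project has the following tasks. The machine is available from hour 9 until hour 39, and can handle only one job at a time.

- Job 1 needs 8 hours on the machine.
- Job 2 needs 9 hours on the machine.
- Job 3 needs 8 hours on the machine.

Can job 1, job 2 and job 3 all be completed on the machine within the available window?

The machine window is 39 − 9 = 30 hours.
Running back to back, the jobs need 8 + 9 + 8 = 25 hours on the machine.
Since 25 ≤ 30, they fit within the window.

Yes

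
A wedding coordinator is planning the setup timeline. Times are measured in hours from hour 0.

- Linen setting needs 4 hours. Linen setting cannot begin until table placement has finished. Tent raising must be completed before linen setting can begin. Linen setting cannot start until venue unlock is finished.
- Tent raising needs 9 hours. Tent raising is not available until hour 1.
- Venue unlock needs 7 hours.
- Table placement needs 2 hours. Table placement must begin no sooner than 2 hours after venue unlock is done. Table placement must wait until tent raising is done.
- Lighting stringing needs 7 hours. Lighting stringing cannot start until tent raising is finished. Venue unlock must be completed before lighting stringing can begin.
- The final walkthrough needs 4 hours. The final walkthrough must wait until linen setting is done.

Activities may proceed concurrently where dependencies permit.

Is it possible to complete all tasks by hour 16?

After its own release at hour 1, tent raising can start at hour 1 and finishes at hour 10.
Venue unlock has no prerequisites, so it starts at hour 0 and finishes at hour 7.
For lighting stringing: tent raising (finishes hour 10); venue unlock (finishes hour 7). Taking the maximum gives a start of hour 10, and it finishes at 10 + 7 = hour 17.
For table placement: venue unlock (finishes hour 7, plus 2-hour gap → hour 9); tent raising (finishes hour 10). Taking the maximum gives a start of hour 10, and it finishes at 10 + 2 = hour 12.
Linen setting cannot start until table placement (finishes hour 12); tent raising (finishes hour 10); venue unlock (finishes hour 7). The controlling bound is hour 12, so linen setting finishes at 12 + 4 = hour 16.
After linen setting (finishes hour 16), the final walkthrough can start at hour 16 and finishes at hour 20.
The earliest everything can be done is hour 20, which is after the deadline of 16, so it is not possible.

No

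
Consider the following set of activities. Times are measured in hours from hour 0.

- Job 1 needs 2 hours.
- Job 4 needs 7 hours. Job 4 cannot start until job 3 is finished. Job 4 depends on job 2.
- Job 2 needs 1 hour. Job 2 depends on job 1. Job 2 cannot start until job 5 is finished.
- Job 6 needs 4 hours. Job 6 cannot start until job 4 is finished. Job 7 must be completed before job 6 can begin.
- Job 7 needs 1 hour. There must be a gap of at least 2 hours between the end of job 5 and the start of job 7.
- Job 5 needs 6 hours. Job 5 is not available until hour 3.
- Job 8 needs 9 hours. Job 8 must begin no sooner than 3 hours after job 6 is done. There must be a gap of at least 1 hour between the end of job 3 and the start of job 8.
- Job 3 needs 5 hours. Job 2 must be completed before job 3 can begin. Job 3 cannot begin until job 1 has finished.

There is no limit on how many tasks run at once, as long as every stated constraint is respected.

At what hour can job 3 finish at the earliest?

Job 5 cannot begin until its own release at hour 3. It runs from hour 3 to 3 + 6 = hour 9.
Job 1 can start immediately at hour 0; it finishes at hour 2.
Job 2 needs all of job 1 (finishes hour 2); job 5 (finishes hour 9). That puts its earliest start at hour 9; it finishes at 9 + 1 = hour 10.
Job 3 cannot start until job 2 (finishes hour 10); job 1 (finishes hour 2). The controlling bound is hour 10, so job 3 finishes at 10 + 5 = hour 15.

15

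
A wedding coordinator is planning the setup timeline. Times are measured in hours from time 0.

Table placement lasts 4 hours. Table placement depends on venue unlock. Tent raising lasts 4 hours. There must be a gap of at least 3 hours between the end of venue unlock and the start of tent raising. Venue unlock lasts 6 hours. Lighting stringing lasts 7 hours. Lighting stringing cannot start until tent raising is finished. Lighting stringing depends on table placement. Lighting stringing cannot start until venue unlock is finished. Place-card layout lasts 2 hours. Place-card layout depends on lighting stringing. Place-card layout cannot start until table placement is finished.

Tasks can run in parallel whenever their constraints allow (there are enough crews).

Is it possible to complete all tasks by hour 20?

No

Nothing blocks venue unlock, so it runs from hour 0 to hour 6.
Table placement waits on venue unlock (finishes hour 6), so it starts at hour 6 and finishes at 6 + 4 = hour 10.
Tent raising cannot begin until venue unlock (finishes hour 6, plus 3-hour gap → hour 9). It runs from hour 9 to 9 + 4 = hour 13.
For lighting stringing: tent raising (finishes hour 13); table placement (finishes hour 10); venue unlock (finishes hour 6). Taking the maximum gives a start of hour 13, and it finishes at 13 + 7 = hour 20.
For place-card layout: lighting stringing (finishes hour 20); table placement (finishes hour 10). Taking the maximum gives a start of hour 20, and it finishes at 20 + 2 = hour 22.
The earliest everything can be done is hour 22, which is after the deadline of 20, so it is not possible.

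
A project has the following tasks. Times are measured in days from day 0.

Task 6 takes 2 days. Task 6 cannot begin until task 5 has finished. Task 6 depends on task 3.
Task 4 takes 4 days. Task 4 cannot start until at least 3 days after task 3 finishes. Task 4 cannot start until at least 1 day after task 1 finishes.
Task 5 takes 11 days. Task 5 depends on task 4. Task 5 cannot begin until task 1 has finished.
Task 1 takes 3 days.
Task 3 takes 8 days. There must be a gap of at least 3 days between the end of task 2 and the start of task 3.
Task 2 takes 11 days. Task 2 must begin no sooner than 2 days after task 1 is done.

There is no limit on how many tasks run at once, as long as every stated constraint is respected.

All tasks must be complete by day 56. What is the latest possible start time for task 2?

To finish by day 56, task 6 (duration 2) must start no later than day 54.
Task 5 feeds into task 6 (must start by day 54); so task 5 must finish by day 54 and therefore start by day 43.
Since task 5 (must start by day 43) depends on it, task 4 must finish by day 43. Backing off its 4-day duration gives a latest start of day 39.
Task 3 has several dependents: task 4 (must start by day 39, minus 3-day gap → day 36); task 6 (must start by day 54). The earliest of those limits is day 36, so task 3 must start by 36 − 8 = day 28.
Task 2 must finish before task 3 (must start by day 28, minus 3-day gap → day 25). With an 11-day duration, task 2 must start by 25 − 11 = day 14.

14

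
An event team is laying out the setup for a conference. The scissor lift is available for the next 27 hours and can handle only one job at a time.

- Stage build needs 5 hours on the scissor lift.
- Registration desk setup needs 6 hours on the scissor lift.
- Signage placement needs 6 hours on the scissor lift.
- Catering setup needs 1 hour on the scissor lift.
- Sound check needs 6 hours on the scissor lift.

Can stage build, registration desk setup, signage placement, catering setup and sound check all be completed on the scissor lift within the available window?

Yes

Running back to back, the jobs need 5 + 6 + 6 + 1 + 6 = 24 hours on the scissor lift.
Since 24 ≤ 27, they fit within the window.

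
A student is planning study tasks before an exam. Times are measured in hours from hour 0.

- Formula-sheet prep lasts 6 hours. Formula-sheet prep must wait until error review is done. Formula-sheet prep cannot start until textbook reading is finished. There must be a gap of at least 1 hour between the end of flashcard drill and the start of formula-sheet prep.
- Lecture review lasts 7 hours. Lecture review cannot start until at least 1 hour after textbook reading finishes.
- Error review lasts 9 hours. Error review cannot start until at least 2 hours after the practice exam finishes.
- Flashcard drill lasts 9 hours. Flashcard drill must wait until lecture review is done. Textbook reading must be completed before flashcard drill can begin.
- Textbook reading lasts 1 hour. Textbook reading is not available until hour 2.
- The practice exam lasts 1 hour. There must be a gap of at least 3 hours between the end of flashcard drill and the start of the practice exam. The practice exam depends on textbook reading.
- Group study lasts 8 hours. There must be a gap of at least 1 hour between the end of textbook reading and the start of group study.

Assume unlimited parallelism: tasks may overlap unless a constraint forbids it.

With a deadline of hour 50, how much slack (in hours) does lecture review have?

9

After its own release at hour 2, textbook reading can start at hour 2 and finishes at hour 3.
Lecture review waits on textbook reading (finishes hour 3, plus 1-hour gap → hour 4), so it starts at hour 4 and finishes at 4 + 7 = hour 11.

Working backward from the deadline:
Formula-sheet prep has no dependents, so it just needs to finish by hour 50. Starting by 50 − 6 = hour 44 achieves that.
Since formula-sheet prep (must start by hour 44) depends on it, error review must finish by hour 44. Backing off its 9-hour duration gives a latest start of hour 35.
The practice exam has to be done before error review (must start by hour 35, minus 2-hour gap → hour 33). That means finishing by hour 33, i.e. starting by 33 − 1 = hour 32.
For flashcard drill: the practice exam (must start by hour 32, minus 3-hour gap → hour 29); formula-sheet prep (must start by hour 44, minus 1-hour gap → hour 43). The most restrictive is hour 29; with a 9-hour duration, flashcard drill must start by hour 20.
Lecture review feeds into flashcard drill (must start by hour 20); so lecture review must finish by hour 20 and therefore start by hour 13.
So lecture review can start as early as hour 4 and as late as hour 13, giving 13 − 4 = 9 hours of slack.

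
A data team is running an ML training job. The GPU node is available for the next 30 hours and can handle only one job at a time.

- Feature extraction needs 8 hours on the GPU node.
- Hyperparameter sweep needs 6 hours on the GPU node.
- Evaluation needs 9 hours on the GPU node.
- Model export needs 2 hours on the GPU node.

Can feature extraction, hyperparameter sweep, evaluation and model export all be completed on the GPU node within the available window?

Running back to back, the jobs need 8 + 6 + 9 + 2 = 25 hours on the GPU node.
Since 25 ≤ 30, they fit within the window.

Yes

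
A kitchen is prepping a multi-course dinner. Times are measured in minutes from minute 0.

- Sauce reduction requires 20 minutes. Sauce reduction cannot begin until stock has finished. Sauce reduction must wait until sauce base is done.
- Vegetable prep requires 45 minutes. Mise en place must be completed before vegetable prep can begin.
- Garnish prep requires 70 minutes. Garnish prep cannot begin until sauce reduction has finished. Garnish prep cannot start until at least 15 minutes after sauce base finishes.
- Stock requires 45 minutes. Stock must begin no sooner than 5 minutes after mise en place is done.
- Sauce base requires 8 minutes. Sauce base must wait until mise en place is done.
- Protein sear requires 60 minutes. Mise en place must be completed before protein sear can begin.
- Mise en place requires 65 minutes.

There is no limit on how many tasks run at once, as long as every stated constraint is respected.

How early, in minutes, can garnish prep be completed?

205

Mise en place has no prerequisites, so it starts at minute 0 and finishes at minute 65.
Sauce base waits on mise en place (finishes minute 65), so it starts at minute 65 and finishes at 65 + 8 = minute 73.
Stock cannot begin until mise en place (finishes minute 65, plus 5-minute gap → minute 70). It runs from minute 70 to 70 + 45 = minute 115.
For sauce reduction: stock (finishes minute 115); sauce base (finishes minute 73). Taking the maximum gives a start of minute 115, and it finishes at 115 + 20 = minute 135.
For garnish prep: sauce reduction (finishes minute 135); sauce base (finishes minute 73, plus 15-minute gap → minute 88). Taking the maximum gives a start of minute 135, and it finishes at 135 + 70 = minute 205.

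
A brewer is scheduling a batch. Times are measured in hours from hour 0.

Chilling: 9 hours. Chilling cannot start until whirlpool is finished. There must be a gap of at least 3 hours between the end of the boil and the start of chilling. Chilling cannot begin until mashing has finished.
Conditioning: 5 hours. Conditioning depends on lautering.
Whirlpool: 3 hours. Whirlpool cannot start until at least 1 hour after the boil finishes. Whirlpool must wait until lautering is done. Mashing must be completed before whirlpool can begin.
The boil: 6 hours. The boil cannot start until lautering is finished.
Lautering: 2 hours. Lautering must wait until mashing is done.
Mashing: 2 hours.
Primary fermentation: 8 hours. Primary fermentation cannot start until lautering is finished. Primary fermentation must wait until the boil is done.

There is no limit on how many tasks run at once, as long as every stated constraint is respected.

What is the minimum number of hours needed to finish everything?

23

Mashing has no prerequisites, so it starts at hour 0 and finishes at hour 2.
Lautering waits on mashing (finishes hour 2), so it starts at hour 2 and finishes at 2 + 2 = hour 4.
After lautering (finishes hour 4), conditioning can start at hour 4 and finishes at hour 9.
After lautering (finishes hour 4), the boil can start at hour 4 and finishes at hour 10.
Primary fermentation has to wait for lautering (finishes hour 4); the boil (finishes hour 10). The latest of these is hour 10, so primary fermentation runs hour 10 to 10 + 8 = hour 18.
Whirlpool has to wait for the boil (finishes hour 10, plus 1-hour gap → hour 11); lautering (finishes hour 4); mashing (finishes hour 2). The latest of these is hour 11, so whirlpool runs hour 11 to 11 + 3 = hour 14.
Chilling needs all of whirlpool (finishes hour 14); the boil (finishes hour 10, plus 3-hour gap → hour 13); mashing (finishes hour 2). That puts its earliest start at hour 14; it finishes at 14 + 9 = hour 23.
All tasks are finished once the last one completes. Finish times: Mashing at 2, Lautering at 4, The boil at 10, Whirlpool at 14, Chilling at 23, Primary fermentation at 18, Conditioning at 9. The latest is hour 23.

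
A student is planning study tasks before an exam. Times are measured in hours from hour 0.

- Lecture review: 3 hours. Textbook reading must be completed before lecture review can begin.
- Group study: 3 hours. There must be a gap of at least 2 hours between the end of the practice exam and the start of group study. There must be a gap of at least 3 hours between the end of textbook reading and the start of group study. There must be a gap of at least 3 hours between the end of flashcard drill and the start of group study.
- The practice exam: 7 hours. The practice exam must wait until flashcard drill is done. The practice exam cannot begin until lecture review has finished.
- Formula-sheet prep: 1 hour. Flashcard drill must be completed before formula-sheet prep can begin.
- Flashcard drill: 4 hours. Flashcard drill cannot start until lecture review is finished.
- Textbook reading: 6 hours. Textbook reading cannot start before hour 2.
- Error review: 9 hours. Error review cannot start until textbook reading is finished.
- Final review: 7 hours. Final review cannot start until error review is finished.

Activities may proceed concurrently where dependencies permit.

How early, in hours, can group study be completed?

After its own release at hour 2, textbook reading can start at hour 2 and finishes at hour 8.
After textbook reading (finishes hour 8), lecture review can start at hour 8 and finishes at hour 11.
After lecture review (finishes hour 11), flashcard drill can start at hour 11 and finishes at hour 15.
The practice exam needs all of flashcard drill (finishes hour 15); lecture review (finishes hour 11). That puts its earliest start at hour 15; it finishes at 15 + 7 = hour 22.
Group study cannot start until the practice exam (finishes hour 22, plus 2-hour gap → hour 24); textbook reading (finishes hour 8, plus 3-hour gap → hour 11); flashcard drill (finishes hour 15, plus 3-hour gap → hour 18). The controlling bound is hour 24, so group study finishes at 24 + 3 = hour 27.

27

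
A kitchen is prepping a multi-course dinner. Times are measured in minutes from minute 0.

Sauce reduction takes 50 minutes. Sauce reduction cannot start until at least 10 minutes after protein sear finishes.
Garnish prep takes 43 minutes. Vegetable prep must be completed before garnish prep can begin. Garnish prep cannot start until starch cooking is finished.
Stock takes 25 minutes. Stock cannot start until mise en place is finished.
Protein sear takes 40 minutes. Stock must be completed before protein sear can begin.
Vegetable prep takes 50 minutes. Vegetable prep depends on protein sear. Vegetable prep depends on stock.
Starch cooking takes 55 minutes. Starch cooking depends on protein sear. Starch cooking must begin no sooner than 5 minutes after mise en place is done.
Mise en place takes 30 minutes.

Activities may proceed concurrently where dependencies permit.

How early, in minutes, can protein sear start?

55

Nothing blocks mise en place, so it runs from minute 0 to minute 30.
Stock cannot begin until mise en place (finishes minute 30). It runs from minute 30 to 30 + 25 = minute 55.
Protein sear waits on stock (finishes minute 55), so the earliest it can start is minute 55.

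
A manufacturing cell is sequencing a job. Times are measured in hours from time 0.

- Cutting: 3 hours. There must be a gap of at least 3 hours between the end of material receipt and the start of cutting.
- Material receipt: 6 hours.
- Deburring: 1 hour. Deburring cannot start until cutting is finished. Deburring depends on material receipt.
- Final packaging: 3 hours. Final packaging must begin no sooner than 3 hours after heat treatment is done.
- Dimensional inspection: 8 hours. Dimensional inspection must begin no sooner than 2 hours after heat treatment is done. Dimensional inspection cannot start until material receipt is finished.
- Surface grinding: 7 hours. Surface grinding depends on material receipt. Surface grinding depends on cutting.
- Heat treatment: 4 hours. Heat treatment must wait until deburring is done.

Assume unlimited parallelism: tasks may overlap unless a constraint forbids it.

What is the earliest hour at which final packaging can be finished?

23

Material receipt has no prerequisites, so it starts at hour 0 and finishes at hour 6.
After material receipt (finishes hour 6, plus 3-hour gap → hour 9), cutting can start at hour 9 and finishes at hour 12.
Deburring has to wait for cutting (finishes hour 12); material receipt (finishes hour 6). The latest of these is hour 12, so deburring runs hour 12 to 12 + 1 = hour 13.
Heat treatment waits on deburring (finishes hour 13), so it starts at hour 13 and finishes at 13 + 4 = hour 17.
After heat treatment (finishes hour 17, plus 3-hour gap → hour 20), final packaging can start at hour 20 and finishes at hour 23.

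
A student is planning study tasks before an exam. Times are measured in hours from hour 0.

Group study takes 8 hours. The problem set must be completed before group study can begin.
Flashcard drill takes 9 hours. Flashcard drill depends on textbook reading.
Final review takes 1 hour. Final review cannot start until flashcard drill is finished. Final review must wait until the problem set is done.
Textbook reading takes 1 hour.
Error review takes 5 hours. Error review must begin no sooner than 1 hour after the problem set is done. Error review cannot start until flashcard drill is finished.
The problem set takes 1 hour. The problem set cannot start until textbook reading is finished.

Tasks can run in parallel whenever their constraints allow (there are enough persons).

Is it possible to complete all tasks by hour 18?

Yes

Textbook reading can start immediately at hour 0; it finishes at hour 1.
Flashcard drill cannot begin until textbook reading (finishes hour 1). It runs from hour 1 to 1 + 9 = hour 10.
After textbook reading (finishes hour 1), the problem set can start at hour 1 and finishes at hour 2.
Final review has to wait for flashcard drill (finishes hour 10); the problem set (finishes hour 2). The latest of these is hour 10, so final review runs hour 10 to 10 + 1 = hour 11.
After the problem set (finishes hour 2), group study can start at hour 2 and finishes at hour 10.
Error review cannot start until the problem set (finishes hour 2, plus 1-hour gap → hour 3); flashcard drill (finishes hour 10). The controlling bound is hour 10, so error review finishes at 10 + 5 = hour 15.
Every task is finished by hour 15, which is no later than the deadline of 18, so the schedule is feasible.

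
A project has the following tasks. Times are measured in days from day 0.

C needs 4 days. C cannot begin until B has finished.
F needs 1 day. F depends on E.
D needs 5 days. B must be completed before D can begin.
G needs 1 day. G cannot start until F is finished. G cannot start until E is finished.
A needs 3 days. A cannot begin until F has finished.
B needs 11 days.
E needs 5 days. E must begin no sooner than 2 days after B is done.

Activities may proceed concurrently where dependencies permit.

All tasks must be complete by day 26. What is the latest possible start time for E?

A must finish by day 26; it takes 3 days, so it must start by 26 − 3 = day 23.
To finish by day 26, G (duration 1) must start no later than day 25.
F feeds A (must start by day 23); G (must start by day 25). Taking the minimum, F must finish by day 23 and start by 23 − 1 = day 22.
E must finish in time for F (must start by day 22); G (must start by day 25). The tightest is day 22, so E must start by 22 − 5 = day 17.

17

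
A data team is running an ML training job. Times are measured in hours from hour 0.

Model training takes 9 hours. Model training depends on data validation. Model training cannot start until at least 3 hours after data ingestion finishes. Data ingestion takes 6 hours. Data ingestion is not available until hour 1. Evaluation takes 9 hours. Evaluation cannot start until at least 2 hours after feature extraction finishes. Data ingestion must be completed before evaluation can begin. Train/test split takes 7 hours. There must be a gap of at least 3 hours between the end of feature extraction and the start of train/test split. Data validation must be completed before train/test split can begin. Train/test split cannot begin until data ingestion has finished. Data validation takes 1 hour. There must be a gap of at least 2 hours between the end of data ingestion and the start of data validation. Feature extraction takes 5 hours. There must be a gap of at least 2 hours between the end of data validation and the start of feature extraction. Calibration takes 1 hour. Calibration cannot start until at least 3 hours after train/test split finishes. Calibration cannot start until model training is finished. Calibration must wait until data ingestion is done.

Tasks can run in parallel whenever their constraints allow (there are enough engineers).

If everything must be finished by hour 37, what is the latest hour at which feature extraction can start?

18

Nothing follows calibration; the deadline of hour 37 is its only limit. It must start by 37 − 1 = hour 36.
Train/test split must finish before calibration (must start by hour 36, minus 3-hour gap → hour 33). With a 7-hour duration, train/test split must start by 33 − 7 = hour 26.
To finish by hour 37, evaluation (duration 9) must start no later than hour 28.
Feature extraction must finish in time for train/test split (must start by hour 26, minus 3-hour gap → hour 23); evaluation (must start by hour 28, minus 2-hour gap → hour 26). The tightest is hour 23, so feature extraction must start by 23 − 5 = hour 18.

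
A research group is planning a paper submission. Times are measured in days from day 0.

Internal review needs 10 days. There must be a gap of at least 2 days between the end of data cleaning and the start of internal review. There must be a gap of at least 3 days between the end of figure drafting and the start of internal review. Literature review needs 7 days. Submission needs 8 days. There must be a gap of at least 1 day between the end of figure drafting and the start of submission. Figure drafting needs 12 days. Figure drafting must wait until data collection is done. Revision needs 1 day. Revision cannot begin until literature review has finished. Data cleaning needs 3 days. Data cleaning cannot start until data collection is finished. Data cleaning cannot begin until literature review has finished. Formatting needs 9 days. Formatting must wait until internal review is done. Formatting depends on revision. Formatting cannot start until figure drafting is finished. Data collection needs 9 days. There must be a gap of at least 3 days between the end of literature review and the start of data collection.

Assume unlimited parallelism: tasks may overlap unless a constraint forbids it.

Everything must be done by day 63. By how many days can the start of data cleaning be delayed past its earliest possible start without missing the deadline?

20

Literature review has no prerequisites, so it starts at day 0 and finishes at day 7.
After literature review (finishes day 7, plus 3-day gap → day 10), data collection can start at day 10 and finishes at day 19.
For data cleaning: data collection (finishes day 19); literature review (finishes day 7). Taking the maximum gives a start of day 19, and it finishes at 19 + 3 = day 22.

Working backward from the deadline:
Nothing follows formatting; the deadline of day 63 is its only limit. It must start by 63 − 9 = day 54.
Since formatting (must start by day 54) depends on it, internal review must finish by day 54. Backing off its 10-day duration gives a latest start of day 44.
Data cleaning must finish before internal review (must start by day 44, minus 2-day gap → day 42). With a 3-day duration, data cleaning must start by 42 − 3 = day 39.
So data cleaning can start as early as day 19 and as late as day 39, giving 39 − 19 = 20 days of slack.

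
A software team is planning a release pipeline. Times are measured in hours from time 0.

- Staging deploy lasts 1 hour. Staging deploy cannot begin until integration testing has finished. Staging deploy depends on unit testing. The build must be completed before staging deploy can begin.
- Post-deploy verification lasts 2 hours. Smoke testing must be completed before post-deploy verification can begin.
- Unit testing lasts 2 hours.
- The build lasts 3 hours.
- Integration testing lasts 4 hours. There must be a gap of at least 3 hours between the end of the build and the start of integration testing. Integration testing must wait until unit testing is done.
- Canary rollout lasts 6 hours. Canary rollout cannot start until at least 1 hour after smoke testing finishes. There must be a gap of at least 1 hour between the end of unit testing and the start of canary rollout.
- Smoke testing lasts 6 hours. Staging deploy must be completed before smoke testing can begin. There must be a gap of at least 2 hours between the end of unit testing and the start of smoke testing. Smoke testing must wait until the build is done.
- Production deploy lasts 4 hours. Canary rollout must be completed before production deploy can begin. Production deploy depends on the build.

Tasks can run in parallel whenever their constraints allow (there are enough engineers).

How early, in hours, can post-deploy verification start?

17

Unit testing can start immediately at hour 0; it finishes at hour 2.
Nothing blocks the build, so it runs from hour 0 to hour 3.
For integration testing: the build (finishes hour 3, plus 3-hour gap → hour 6); unit testing (finishes hour 2). Taking the maximum gives a start of hour 6, and it finishes at 6 + 4 = hour 10.
Staging deploy needs all of integration testing (finishes hour 10); unit testing (finishes hour 2); the build (finishes hour 3). That puts its earliest start at hour 10; it finishes at 10 + 1 = hour 11.
Smoke testing has to wait for staging deploy (finishes hour 11); unit testing (finishes hour 2, plus 2-hour gap → hour 4); the build (finishes hour 3). The latest of these is hour 11, so smoke testing runs hour 11 to 11 + 6 = hour 17.
Post-deploy verification waits on smoke testing (finishes hour 17), so the earliest it can start is hour 17.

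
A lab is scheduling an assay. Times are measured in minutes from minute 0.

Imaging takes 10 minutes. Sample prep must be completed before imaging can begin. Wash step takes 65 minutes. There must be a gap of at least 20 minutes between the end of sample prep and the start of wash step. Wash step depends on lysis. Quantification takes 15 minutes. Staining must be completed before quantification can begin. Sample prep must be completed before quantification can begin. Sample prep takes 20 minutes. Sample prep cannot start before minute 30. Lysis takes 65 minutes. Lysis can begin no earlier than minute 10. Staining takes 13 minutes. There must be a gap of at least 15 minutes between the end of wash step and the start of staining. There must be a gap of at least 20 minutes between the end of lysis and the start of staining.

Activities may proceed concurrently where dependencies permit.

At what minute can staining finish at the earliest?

168

Lysis waits on its own release at minute 10, so it starts at minute 10 and finishes at 10 + 65 = minute 75.
After its own release at minute 30, sample prep can start at minute 30 and finishes at minute 50.
Wash step has to wait for sample prep (finishes minute 50, plus 20-minute gap → minute 70); lysis (finishes minute 75). The latest of these is minute 75, so wash step runs minute 75 to 75 + 65 = minute 140.
Staining needs all of wash step (finishes minute 140, plus 15-minute gap → minute 155); lysis (finishes minute 75, plus 20-minute gap → minute 95). That puts its earliest start at minute 155; it finishes at 155 + 13 = minute 168.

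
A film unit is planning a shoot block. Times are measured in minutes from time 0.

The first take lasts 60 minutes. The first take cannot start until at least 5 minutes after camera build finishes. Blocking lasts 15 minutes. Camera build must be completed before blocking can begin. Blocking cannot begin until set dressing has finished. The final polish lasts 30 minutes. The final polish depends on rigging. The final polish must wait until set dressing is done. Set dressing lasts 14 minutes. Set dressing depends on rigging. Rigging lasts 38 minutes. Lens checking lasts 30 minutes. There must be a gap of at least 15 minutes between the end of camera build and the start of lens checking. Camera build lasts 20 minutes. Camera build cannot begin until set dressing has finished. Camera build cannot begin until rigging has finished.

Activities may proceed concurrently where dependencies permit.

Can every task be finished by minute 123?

No

Nothing blocks rigging, so it runs from minute 0 to minute 38.
After rigging (finishes minute 38), set dressing can start at minute 38 and finishes at minute 52.
For the final polish: rigging (finishes minute 38); set dressing (finishes minute 52). Taking the maximum gives a start of minute 52, and it finishes at 52 + 30 = minute 82.
Camera build has to wait for set dressing (finishes minute 52); rigging (finishes minute 38). The latest of these is minute 52, so camera build runs minute 52 to 52 + 20 = minute 72.
After camera build (finishes minute 72, plus 5-minute gap → minute 77), the first take can start at minute 77 and finishes at minute 137.
Blocking needs all of camera build (finishes minute 72); set dressing (finishes minute 52). That puts its earliest start at minute 72; it finishes at 72 + 15 = minute 87.
Lens checking waits on camera build (finishes minute 72, plus 15-minute gap → minute 87), so it starts at minute 87 and finishes at 87 + 30 = minute 117.
The earliest everything can be done is minute 137, which is after the deadline of 123, so it is not possible.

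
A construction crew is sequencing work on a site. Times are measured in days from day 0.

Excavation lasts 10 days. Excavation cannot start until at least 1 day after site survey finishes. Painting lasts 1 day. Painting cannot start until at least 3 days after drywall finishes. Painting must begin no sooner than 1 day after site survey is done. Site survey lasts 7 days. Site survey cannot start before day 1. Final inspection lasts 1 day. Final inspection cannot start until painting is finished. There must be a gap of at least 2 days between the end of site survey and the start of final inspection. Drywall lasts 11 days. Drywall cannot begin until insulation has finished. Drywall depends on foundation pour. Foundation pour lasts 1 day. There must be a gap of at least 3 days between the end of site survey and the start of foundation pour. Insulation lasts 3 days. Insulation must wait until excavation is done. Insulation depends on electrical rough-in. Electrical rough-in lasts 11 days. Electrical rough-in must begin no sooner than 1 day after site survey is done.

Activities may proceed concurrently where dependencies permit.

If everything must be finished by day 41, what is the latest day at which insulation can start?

To finish by day 41, final inspection (duration 1) must start no later than day 40.
Since final inspection (must start by day 40) depends on it, painting must finish by day 40. Backing off its 1-day duration gives a latest start of day 39.
Since painting (must start by day 39, minus 3-day gap → day 36) depends on it, drywall must finish by day 36. Backing off its 11-day duration gives a latest start of day 25.
Insulation feeds into drywall (must start by day 25); so insulation must finish by day 25 and therefore start by day 22.

22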